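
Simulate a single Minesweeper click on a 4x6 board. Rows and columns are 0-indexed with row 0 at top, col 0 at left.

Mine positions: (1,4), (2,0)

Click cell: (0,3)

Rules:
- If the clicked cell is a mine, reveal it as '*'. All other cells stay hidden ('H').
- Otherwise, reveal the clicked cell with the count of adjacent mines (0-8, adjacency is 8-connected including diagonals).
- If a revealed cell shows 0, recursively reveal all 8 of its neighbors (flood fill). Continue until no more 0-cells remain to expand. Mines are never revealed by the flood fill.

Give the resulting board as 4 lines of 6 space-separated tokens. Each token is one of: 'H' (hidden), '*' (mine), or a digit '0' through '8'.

H H H 1 H H
H H H H H H
H H H H H H
H H H H H H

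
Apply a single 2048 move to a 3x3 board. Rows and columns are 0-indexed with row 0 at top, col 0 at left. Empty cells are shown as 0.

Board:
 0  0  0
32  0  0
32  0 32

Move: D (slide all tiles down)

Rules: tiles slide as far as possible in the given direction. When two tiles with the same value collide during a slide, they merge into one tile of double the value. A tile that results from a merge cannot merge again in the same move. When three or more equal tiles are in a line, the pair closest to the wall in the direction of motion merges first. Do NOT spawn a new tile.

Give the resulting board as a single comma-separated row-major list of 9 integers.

Answer: 0, 0, 0, 0, 0, 0, 64, 0, 32

Derivation:
Slide down:
col 0: [0, 32, 32] -> [0, 0, 64]
col 1: [0, 0, 0] -> [0, 0, 0]
col 2: [0, 0, 32] -> [0, 0, 32]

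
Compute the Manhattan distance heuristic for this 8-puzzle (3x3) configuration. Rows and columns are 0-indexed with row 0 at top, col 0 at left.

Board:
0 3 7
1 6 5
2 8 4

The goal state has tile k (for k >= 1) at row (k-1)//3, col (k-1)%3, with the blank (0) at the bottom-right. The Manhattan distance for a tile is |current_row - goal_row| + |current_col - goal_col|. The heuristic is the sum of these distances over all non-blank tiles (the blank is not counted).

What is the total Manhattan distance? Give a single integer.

Answer: 14

Derivation:
Tile 3: at (0,1), goal (0,2), distance |0-0|+|1-2| = 1
Tile 7: at (0,2), goal (2,0), distance |0-2|+|2-0| = 4
Tile 1: at (1,0), goal (0,0), distance |1-0|+|0-0| = 1
Tile 6: at (1,1), goal (1,2), distance |1-1|+|1-2| = 1
Tile 5: at (1,2), goal (1,1), distance |1-1|+|2-1| = 1
Tile 2: at (2,0), goal (0,1), distance |2-0|+|0-1| = 3
Tile 8: at (2,1), goal (2,1), distance |2-2|+|1-1| = 0
Tile 4: at (2,2), goal (1,0), distance |2-1|+|2-0| = 3
Sum: 1 + 4 + 1 + 1 + 1 + 3 + 0 + 3 = 14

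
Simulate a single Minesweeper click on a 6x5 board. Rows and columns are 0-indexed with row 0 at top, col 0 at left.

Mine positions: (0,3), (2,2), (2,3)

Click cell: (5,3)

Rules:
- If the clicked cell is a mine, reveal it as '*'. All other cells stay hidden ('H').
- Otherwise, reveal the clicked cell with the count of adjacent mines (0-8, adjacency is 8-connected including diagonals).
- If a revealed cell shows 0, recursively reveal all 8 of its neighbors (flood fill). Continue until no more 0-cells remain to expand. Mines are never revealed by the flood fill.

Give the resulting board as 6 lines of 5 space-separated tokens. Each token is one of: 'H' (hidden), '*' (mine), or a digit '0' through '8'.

0 0 1 H H
0 1 3 H H
0 1 H H H
0 1 2 2 1
0 0 0 0 0
0 0 0 0 0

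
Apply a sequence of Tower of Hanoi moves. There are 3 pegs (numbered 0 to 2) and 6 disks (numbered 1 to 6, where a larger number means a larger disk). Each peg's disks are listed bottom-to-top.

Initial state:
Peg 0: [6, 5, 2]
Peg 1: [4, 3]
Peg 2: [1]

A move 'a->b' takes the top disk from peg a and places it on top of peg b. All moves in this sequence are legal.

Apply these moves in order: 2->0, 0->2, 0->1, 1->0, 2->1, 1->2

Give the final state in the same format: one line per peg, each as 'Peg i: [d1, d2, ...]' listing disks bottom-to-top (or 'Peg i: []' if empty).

After move 1 (2->0):
Peg 0: [6, 5, 2, 1]
Peg 1: [4, 3]
Peg 2: []

After move 2 (0->2):
Peg 0: [6, 5, 2]
Peg 1: [4, 3]
Peg 2: [1]

After move 3 (0->1):
Peg 0: [6, 5]
Peg 1: [4, 3, 2]
Peg 2: [1]

After move 4 (1->0):
Peg 0: [6, 5, 2]
Peg 1: [4, 3]
Peg 2: [1]

After move 5 (2->1):
Peg 0: [6, 5, 2]
Peg 1: [4, 3, 1]
Peg 2: []

After move 6 (1->2):
Peg 0: [6, 5, 2]
Peg 1: [4, 3]
Peg 2: [1]

Answer: Peg 0: [6, 5, 2]
Peg 1: [4, 3]
Peg 2: [1]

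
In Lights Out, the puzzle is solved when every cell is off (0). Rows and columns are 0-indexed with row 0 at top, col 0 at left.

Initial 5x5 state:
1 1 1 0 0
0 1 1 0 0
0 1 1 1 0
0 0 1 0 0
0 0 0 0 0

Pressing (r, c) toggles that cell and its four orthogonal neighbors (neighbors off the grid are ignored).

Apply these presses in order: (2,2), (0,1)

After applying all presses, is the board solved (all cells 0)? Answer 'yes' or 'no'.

After press 1 at (2,2):
1 1 1 0 0
0 1 0 0 0
0 0 0 0 0
0 0 0 0 0
0 0 0 0 0

After press 2 at (0,1):
0 0 0 0 0
0 0 0 0 0
0 0 0 0 0
0 0 0 0 0
0 0 0 0 0

Lights still on: 0

Answer: yes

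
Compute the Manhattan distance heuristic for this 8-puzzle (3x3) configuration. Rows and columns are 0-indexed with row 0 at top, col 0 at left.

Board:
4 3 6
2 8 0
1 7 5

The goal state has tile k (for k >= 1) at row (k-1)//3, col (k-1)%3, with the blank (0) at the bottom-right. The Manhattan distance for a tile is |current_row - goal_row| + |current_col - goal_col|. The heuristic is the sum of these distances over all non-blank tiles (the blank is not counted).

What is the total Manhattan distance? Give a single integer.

Answer: 11

Derivation:
Tile 4: at (0,0), goal (1,0), distance |0-1|+|0-0| = 1
Tile 3: at (0,1), goal (0,2), distance |0-0|+|1-2| = 1
Tile 6: at (0,2), goal (1,2), distance |0-1|+|2-2| = 1
Tile 2: at (1,0), goal (0,1), distance |1-0|+|0-1| = 2
Tile 8: at (1,1), goal (2,1), distance |1-2|+|1-1| = 1
Tile 1: at (2,0), goal (0,0), distance |2-0|+|0-0| = 2
Tile 7: at (2,1), goal (2,0), distance |2-2|+|1-0| = 1
Tile 5: at (2,2), goal (1,1), distance |2-1|+|2-1| = 2
Sum: 1 + 1 + 1 + 2 + 1 + 2 + 1 + 2 = 11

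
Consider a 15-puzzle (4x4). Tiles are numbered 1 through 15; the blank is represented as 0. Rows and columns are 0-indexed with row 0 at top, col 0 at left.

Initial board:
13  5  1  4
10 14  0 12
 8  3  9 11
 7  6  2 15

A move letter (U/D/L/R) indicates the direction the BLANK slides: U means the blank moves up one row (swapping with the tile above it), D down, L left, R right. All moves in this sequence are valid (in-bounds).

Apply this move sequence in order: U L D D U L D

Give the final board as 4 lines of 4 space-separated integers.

Answer: 13 14  5  4
 8 10  1 12
 0  3  9 11
 7  6  2 15

Derivation:
After move 1 (U):
13  5  0  4
10 14  1 12
 8  3  9 11
 7  6  2 15

After move 2 (L):
13  0  5  4
10 14  1 12
 8  3  9 11
 7  6  2 15

After move 3 (D):
13 14  5  4
10  0  1 12
 8  3  9 11
 7  6  2 15

After move 4 (D):
13 14  5  4
10  3  1 12
 8  0  9 11
 7  6  2 15

After move 5 (U):
13 14  5  4
10  0  1 12
 8  3  9 11
 7  6  2 15

After move 6 (L):
13 14  5  4
 0 10  1 12
 8  3  9 11
 7  6  2 15

After move 7 (D):
13 14  5  4
 8 10  1 12
 0  3  9 11
 7  6  2 15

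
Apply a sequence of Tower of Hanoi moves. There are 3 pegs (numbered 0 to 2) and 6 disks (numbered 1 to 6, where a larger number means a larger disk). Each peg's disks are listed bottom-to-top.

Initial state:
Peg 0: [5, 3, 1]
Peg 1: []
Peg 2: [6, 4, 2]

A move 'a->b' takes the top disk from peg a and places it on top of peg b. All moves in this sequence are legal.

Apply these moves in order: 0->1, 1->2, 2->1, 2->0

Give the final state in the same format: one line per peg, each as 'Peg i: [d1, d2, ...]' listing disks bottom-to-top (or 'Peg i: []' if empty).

After move 1 (0->1):
Peg 0: [5, 3]
Peg 1: [1]
Peg 2: [6, 4, 2]

After move 2 (1->2):
Peg 0: [5, 3]
Peg 1: []
Peg 2: [6, 4, 2, 1]

After move 3 (2->1):
Peg 0: [5, 3]
Peg 1: [1]
Peg 2: [6, 4, 2]

After move 4 (2->0):
Peg 0: [5, 3, 2]
Peg 1: [1]
Peg 2: [6, 4]

Answer: Peg 0: [5, 3, 2]
Peg 1: [1]
Peg 2: [6, 4]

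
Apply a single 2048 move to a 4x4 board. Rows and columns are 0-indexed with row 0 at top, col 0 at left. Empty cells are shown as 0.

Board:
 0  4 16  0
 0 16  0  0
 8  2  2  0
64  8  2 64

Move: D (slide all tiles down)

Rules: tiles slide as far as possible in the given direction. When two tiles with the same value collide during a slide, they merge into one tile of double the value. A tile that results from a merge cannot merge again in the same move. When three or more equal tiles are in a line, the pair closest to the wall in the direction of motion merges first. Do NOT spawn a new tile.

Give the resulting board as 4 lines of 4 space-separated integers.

Answer:  0  4  0  0
 0 16  0  0
 8  2 16  0
64  8  4 64

Derivation:
Slide down:
col 0: [0, 0, 8, 64] -> [0, 0, 8, 64]
col 1: [4, 16, 2, 8] -> [4, 16, 2, 8]
col 2: [16, 0, 2, 2] -> [0, 0, 16, 4]
col 3: [0, 0, 0, 64] -> [0, 0, 0, 64]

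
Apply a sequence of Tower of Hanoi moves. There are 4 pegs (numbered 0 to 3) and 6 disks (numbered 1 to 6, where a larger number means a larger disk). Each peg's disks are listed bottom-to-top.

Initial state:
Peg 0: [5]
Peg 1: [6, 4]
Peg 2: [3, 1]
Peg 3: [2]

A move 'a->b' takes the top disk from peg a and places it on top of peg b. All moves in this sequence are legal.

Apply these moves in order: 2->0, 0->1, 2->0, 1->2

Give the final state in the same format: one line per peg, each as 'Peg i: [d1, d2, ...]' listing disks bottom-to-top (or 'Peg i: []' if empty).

Answer: Peg 0: [5, 3]
Peg 1: [6, 4]
Peg 2: [1]
Peg 3: [2]

Derivation:
After move 1 (2->0):
Peg 0: [5, 1]
Peg 1: [6, 4]
Peg 2: [3]
Peg 3: [2]

After move 2 (0->1):
Peg 0: [5]
Peg 1: [6, 4, 1]
Peg 2: [3]
Peg 3: [2]

After move 3 (2->0):
Peg 0: [5, 3]
Peg 1: [6, 4, 1]
Peg 2: []
Peg 3: [2]

After move 4 (1->2):
Peg 0: [5, 3]
Peg 1: [6, 4]
Peg 2: [1]
Peg 3: [2]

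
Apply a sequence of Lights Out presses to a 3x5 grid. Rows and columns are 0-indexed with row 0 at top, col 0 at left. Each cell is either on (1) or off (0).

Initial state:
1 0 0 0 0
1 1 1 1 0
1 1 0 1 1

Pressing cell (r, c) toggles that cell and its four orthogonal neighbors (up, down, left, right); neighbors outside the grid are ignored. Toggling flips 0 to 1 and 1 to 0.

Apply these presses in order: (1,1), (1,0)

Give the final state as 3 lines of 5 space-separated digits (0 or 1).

After press 1 at (1,1):
1 1 0 0 0
0 0 0 1 0
1 0 0 1 1

After press 2 at (1,0):
0 1 0 0 0
1 1 0 1 0
0 0 0 1 1

Answer: 0 1 0 0 0
1 1 0 1 0
0 0 0 1 1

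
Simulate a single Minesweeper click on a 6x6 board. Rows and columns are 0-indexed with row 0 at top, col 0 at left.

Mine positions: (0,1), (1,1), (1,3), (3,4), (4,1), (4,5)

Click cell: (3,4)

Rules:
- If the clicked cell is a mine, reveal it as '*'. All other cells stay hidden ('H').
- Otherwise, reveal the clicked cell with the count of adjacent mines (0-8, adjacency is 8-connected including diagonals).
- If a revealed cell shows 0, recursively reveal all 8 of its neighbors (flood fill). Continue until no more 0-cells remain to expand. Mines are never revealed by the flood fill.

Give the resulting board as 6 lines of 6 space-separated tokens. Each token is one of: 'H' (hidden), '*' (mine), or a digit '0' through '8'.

H H H H H H
H H H H H H
H H H H H H
H H H H * H
H H H H H H
H H H H H H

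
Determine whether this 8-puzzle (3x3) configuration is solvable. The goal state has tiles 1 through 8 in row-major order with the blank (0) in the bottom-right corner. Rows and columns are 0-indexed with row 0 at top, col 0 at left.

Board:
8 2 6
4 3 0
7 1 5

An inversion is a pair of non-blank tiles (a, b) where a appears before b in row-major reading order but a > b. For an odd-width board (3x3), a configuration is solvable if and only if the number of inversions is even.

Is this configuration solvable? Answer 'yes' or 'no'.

Answer: no

Derivation:
Inversions (pairs i<j in row-major order where tile[i] > tile[j] > 0): 17
17 is odd, so the puzzle is not solvable.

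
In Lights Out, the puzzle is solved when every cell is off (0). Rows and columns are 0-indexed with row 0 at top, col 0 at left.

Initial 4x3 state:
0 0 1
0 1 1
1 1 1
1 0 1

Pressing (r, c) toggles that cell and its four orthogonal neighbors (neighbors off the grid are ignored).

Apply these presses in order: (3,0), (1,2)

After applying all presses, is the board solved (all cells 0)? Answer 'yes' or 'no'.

Answer: no

Derivation:
After press 1 at (3,0):
0 0 1
0 1 1
0 1 1
0 1 1

After press 2 at (1,2):
0 0 0
0 0 0
0 1 0
0 1 1

Lights still on: 3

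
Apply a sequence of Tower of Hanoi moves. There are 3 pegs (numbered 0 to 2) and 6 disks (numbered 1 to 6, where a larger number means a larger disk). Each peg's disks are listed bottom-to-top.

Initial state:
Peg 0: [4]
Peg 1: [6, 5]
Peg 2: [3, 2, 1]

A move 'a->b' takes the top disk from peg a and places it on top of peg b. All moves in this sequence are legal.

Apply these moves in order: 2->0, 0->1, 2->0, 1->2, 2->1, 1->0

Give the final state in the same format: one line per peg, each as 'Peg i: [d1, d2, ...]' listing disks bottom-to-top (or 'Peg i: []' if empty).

After move 1 (2->0):
Peg 0: [4, 1]
Peg 1: [6, 5]
Peg 2: [3, 2]

After move 2 (0->1):
Peg 0: [4]
Peg 1: [6, 5, 1]
Peg 2: [3, 2]

After move 3 (2->0):
Peg 0: [4, 2]
Peg 1: [6, 5, 1]
Peg 2: [3]

After move 4 (1->2):
Peg 0: [4, 2]
Peg 1: [6, 5]
Peg 2: [3, 1]

After move 5 (2->1):
Peg 0: [4, 2]
Peg 1: [6, 5, 1]
Peg 2: [3]

After move 6 (1->0):
Peg 0: [4, 2, 1]
Peg 1: [6, 5]
Peg 2: [3]

Answer: Peg 0: [4, 2, 1]
Peg 1: [6, 5]
Peg 2: [3]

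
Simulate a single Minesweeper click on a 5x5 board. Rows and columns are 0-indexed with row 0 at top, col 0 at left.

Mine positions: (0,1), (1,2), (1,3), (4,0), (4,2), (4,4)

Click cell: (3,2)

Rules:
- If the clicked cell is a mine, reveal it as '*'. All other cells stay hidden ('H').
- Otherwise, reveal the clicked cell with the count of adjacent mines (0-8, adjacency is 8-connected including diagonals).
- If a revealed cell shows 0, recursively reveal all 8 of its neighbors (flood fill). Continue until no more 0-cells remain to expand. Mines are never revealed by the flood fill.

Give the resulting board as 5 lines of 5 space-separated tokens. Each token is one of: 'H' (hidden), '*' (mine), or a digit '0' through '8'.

H H H H H
H H H H H
H H H H H
H H 1 H H
H H H H H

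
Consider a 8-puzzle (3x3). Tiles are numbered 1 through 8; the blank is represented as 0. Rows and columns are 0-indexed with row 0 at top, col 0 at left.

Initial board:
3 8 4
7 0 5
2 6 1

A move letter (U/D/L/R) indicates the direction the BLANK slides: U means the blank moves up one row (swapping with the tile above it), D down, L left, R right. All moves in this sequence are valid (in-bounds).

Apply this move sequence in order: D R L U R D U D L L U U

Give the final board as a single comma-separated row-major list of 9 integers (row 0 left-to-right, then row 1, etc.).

Answer: 0, 8, 4, 3, 5, 1, 7, 2, 6

Derivation:
After move 1 (D):
3 8 4
7 6 5
2 0 1

After move 2 (R):
3 8 4
7 6 5
2 1 0

After move 3 (L):
3 8 4
7 6 5
2 0 1

After move 4 (U):
3 8 4
7 0 5
2 6 1

After move 5 (R):
3 8 4
7 5 0
2 6 1

After move 6 (D):
3 8 4
7 5 1
2 6 0

After move 7 (U):
3 8 4
7 5 0
2 6 1

After move 8 (D):
3 8 4
7 5 1
2 6 0

After move 9 (L):
3 8 4
7 5 1
2 0 6

After move 10 (L):
3 8 4
7 5 1
0 2 6

After move 11 (U):
3 8 4
0 5 1
7 2 6

After move 12 (U):
0 8 4
3 5 1
7 2 6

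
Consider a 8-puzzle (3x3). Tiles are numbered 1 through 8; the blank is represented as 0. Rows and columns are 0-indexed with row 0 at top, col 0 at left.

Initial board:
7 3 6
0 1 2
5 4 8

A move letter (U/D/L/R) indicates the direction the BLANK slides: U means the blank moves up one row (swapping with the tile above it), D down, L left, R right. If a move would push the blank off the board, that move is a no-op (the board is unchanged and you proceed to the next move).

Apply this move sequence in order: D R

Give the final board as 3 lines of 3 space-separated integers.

Answer: 7 3 6
5 1 2
4 0 8

Derivation:
After move 1 (D):
7 3 6
5 1 2
0 4 8

After move 2 (R):
7 3 6
5 1 2
4 0 8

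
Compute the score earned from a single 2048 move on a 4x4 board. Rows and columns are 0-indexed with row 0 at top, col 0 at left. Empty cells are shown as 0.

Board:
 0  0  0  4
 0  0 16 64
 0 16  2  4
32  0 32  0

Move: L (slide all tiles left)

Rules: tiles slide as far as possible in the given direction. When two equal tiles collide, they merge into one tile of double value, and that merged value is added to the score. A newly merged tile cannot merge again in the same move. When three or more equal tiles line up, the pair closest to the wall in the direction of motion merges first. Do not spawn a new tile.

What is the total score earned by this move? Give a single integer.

Slide left:
row 0: [0, 0, 0, 4] -> [4, 0, 0, 0]  score +0 (running 0)
row 1: [0, 0, 16, 64] -> [16, 64, 0, 0]  score +0 (running 0)
row 2: [0, 16, 2, 4] -> [16, 2, 4, 0]  score +0 (running 0)
row 3: [32, 0, 32, 0] -> [64, 0, 0, 0]  score +64 (running 64)
Board after move:
 4  0  0  0
16 64  0  0
16  2  4  0
64  0  0  0

Answer: 64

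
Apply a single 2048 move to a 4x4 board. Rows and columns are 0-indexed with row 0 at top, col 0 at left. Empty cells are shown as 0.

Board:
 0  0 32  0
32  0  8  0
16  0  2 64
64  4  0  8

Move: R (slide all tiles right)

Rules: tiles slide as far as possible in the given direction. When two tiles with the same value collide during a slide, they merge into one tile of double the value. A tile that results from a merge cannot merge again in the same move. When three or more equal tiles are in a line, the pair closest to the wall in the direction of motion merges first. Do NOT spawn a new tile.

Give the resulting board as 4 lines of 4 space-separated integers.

Slide right:
row 0: [0, 0, 32, 0] -> [0, 0, 0, 32]
row 1: [32, 0, 8, 0] -> [0, 0, 32, 8]
row 2: [16, 0, 2, 64] -> [0, 16, 2, 64]
row 3: [64, 4, 0, 8] -> [0, 64, 4, 8]

Answer:  0  0  0 32
 0  0 32  8
 0 16  2 64
 0 64  4  8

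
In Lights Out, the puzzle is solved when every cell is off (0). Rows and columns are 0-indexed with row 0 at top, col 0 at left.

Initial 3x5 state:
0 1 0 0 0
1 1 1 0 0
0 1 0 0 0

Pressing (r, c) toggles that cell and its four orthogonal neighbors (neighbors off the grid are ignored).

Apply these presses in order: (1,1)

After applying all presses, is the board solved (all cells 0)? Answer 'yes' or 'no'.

After press 1 at (1,1):
0 0 0 0 0
0 0 0 0 0
0 0 0 0 0

Lights still on: 0

Answer: yes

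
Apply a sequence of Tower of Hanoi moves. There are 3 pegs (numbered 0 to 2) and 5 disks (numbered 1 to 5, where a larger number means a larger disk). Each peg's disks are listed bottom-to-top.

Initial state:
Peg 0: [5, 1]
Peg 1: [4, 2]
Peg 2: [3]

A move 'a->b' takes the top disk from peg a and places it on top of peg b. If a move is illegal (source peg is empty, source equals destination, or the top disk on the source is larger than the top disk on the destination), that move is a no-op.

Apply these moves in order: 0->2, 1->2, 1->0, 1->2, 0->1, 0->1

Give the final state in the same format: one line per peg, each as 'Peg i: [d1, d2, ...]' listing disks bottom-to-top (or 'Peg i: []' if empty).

Answer: Peg 0: [5]
Peg 1: [4, 2]
Peg 2: [3, 1]

Derivation:
After move 1 (0->2):
Peg 0: [5]
Peg 1: [4, 2]
Peg 2: [3, 1]

After move 2 (1->2):
Peg 0: [5]
Peg 1: [4, 2]
Peg 2: [3, 1]

After move 3 (1->0):
Peg 0: [5, 2]
Peg 1: [4]
Peg 2: [3, 1]

After move 4 (1->2):
Peg 0: [5, 2]
Peg 1: [4]
Peg 2: [3, 1]

After move 5 (0->1):
Peg 0: [5]
Peg 1: [4, 2]
Peg 2: [3, 1]

After move 6 (0->1):
Peg 0: [5]
Peg 1: [4, 2]
Peg 2: [3, 1]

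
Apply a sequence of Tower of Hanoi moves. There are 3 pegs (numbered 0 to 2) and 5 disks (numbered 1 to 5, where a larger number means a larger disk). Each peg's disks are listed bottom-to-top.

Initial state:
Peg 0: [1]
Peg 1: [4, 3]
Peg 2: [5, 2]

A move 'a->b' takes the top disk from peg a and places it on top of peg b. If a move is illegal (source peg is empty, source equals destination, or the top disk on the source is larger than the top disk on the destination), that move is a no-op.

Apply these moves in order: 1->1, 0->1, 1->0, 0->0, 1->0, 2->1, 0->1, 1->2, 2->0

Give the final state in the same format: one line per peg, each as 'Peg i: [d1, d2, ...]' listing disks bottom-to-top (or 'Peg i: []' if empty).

After move 1 (1->1):
Peg 0: [1]
Peg 1: [4, 3]
Peg 2: [5, 2]

After move 2 (0->1):
Peg 0: []
Peg 1: [4, 3, 1]
Peg 2: [5, 2]

After move 3 (1->0):
Peg 0: [1]
Peg 1: [4, 3]
Peg 2: [5, 2]

After move 4 (0->0):
Peg 0: [1]
Peg 1: [4, 3]
Peg 2: [5, 2]

After move 5 (1->0):
Peg 0: [1]
Peg 1: [4, 3]
Peg 2: [5, 2]

After move 6 (2->1):
Peg 0: [1]
Peg 1: [4, 3, 2]
Peg 2: [5]

After move 7 (0->1):
Peg 0: []
Peg 1: [4, 3, 2, 1]
Peg 2: [5]

After move 8 (1->2):
Peg 0: []
Peg 1: [4, 3, 2]
Peg 2: [5, 1]

After move 9 (2->0):
Peg 0: [1]
Peg 1: [4, 3, 2]
Peg 2: [5]

Answer: Peg 0: [1]
Peg 1: [4, 3, 2]
Peg 2: [5]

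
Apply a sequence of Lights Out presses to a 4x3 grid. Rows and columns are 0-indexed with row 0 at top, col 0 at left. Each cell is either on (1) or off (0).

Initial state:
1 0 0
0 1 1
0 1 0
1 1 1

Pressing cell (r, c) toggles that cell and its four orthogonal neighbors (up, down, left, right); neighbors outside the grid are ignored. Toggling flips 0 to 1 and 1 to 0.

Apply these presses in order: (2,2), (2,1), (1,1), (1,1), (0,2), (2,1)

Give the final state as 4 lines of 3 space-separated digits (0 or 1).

Answer: 1 1 1
0 1 1
0 0 1
1 1 0

Derivation:
After press 1 at (2,2):
1 0 0
0 1 0
0 0 1
1 1 0

After press 2 at (2,1):
1 0 0
0 0 0
1 1 0
1 0 0

After press 3 at (1,1):
1 1 0
1 1 1
1 0 0
1 0 0

After press 4 at (1,1):
1 0 0
0 0 0
1 1 0
1 0 0

After press 5 at (0,2):
1 1 1
0 0 1
1 1 0
1 0 0

After press 6 at (2,1):
1 1 1
0 1 1
0 0 1
1 1 0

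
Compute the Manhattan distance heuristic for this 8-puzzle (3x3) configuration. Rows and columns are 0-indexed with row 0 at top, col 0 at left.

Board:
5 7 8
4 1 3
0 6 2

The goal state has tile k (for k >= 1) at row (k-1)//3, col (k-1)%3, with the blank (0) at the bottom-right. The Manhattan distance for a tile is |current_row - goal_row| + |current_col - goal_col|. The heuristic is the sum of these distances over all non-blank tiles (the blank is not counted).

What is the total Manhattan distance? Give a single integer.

Answer: 16

Derivation:
Tile 5: at (0,0), goal (1,1), distance |0-1|+|0-1| = 2
Tile 7: at (0,1), goal (2,0), distance |0-2|+|1-0| = 3
Tile 8: at (0,2), goal (2,1), distance |0-2|+|2-1| = 3
Tile 4: at (1,0), goal (1,0), distance |1-1|+|0-0| = 0
Tile 1: at (1,1), goal (0,0), distance |1-0|+|1-0| = 2
Tile 3: at (1,2), goal (0,2), distance |1-0|+|2-2| = 1
Tile 6: at (2,1), goal (1,2), distance |2-1|+|1-2| = 2
Tile 2: at (2,2), goal (0,1), distance |2-0|+|2-1| = 3
Sum: 2 + 3 + 3 + 0 + 2 + 1 + 2 + 3 = 16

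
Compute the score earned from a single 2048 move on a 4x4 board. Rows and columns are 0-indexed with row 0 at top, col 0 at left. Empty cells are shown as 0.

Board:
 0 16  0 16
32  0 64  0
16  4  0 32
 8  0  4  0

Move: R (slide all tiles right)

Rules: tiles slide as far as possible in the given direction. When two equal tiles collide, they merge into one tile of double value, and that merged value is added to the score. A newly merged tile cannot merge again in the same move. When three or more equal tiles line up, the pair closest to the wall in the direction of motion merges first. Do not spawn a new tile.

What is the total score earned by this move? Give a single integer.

Answer: 32

Derivation:
Slide right:
row 0: [0, 16, 0, 16] -> [0, 0, 0, 32]  score +32 (running 32)
row 1: [32, 0, 64, 0] -> [0, 0, 32, 64]  score +0 (running 32)
row 2: [16, 4, 0, 32] -> [0, 16, 4, 32]  score +0 (running 32)
row 3: [8, 0, 4, 0] -> [0, 0, 8, 4]  score +0 (running 32)
Board after move:
 0  0  0 32
 0  0 32 64
 0 16  4 32
 0  0  8  4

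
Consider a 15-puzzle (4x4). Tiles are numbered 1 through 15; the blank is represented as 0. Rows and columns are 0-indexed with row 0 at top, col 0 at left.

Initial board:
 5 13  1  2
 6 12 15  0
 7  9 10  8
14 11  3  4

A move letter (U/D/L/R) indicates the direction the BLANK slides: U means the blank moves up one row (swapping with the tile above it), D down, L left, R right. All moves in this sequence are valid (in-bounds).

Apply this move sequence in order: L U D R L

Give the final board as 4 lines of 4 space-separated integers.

After move 1 (L):
 5 13  1  2
 6 12  0 15
 7  9 10  8
14 11  3  4

After move 2 (U):
 5 13  0  2
 6 12  1 15
 7  9 10  8
14 11  3  4

After move 3 (D):
 5 13  1  2
 6 12  0 15
 7  9 10  8
14 11  3  4

After move 4 (R):
 5 13  1  2
 6 12 15  0
 7  9 10  8
14 11  3  4

After move 5 (L):
 5 13  1  2
 6 12  0 15
 7  9 10  8
14 11  3  4

Answer:  5 13  1  2
 6 12  0 15
 7  9 10  8
14 11  3  4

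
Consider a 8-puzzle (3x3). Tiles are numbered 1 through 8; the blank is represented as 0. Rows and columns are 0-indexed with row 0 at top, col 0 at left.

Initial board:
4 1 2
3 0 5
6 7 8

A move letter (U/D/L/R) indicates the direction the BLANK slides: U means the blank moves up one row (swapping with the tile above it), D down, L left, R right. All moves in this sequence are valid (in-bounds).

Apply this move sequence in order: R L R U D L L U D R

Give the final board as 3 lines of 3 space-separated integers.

After move 1 (R):
4 1 2
3 5 0
6 7 8

After move 2 (L):
4 1 2
3 0 5
6 7 8

After move 3 (R):
4 1 2
3 5 0
6 7 8

After move 4 (U):
4 1 0
3 5 2
6 7 8

After move 5 (D):
4 1 2
3 5 0
6 7 8

After move 6 (L):
4 1 2
3 0 5
6 7 8

After move 7 (L):
4 1 2
0 3 5
6 7 8

After move 8 (U):
0 1 2
4 3 5
6 7 8

After move 9 (D):
4 1 2
0 3 5
6 7 8

After move 10 (R):
4 1 2
3 0 5
6 7 8

Answer: 4 1 2
3 0 5
6 7 8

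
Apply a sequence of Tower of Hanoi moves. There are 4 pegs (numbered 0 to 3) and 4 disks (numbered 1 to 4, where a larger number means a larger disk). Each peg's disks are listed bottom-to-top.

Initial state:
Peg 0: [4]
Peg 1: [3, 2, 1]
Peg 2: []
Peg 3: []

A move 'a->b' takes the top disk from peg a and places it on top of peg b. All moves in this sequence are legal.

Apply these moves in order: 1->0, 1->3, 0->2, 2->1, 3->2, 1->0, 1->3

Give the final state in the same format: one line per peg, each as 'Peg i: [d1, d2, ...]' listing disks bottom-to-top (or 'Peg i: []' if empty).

Answer: Peg 0: [4, 1]
Peg 1: []
Peg 2: [2]
Peg 3: [3]

Derivation:
After move 1 (1->0):
Peg 0: [4, 1]
Peg 1: [3, 2]
Peg 2: []
Peg 3: []

After move 2 (1->3):
Peg 0: [4, 1]
Peg 1: [3]
Peg 2: []
Peg 3: [2]

After move 3 (0->2):
Peg 0: [4]
Peg 1: [3]
Peg 2: [1]
Peg 3: [2]

After move 4 (2->1):
Peg 0: [4]
Peg 1: [3, 1]
Peg 2: []
Peg 3: [2]

After move 5 (3->2):
Peg 0: [4]
Peg 1: [3, 1]
Peg 2: [2]
Peg 3: []

After move 6 (1->0):
Peg 0: [4, 1]
Peg 1: [3]
Peg 2: [2]
Peg 3: []

After move 7 (1->3):
Peg 0: [4, 1]
Peg 1: []
Peg 2: [2]
Peg 3: [3]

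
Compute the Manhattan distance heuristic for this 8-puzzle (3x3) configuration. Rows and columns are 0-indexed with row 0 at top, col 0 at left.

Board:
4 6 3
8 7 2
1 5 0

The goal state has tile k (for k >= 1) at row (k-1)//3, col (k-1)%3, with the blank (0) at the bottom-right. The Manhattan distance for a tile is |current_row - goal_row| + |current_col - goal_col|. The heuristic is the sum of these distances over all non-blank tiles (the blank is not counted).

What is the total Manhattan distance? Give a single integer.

Tile 4: (0,0)->(1,0) = 1
Tile 6: (0,1)->(1,2) = 2
Tile 3: (0,2)->(0,2) = 0
Tile 8: (1,0)->(2,1) = 2
Tile 7: (1,1)->(2,0) = 2
Tile 2: (1,2)->(0,1) = 2
Tile 1: (2,0)->(0,0) = 2
Tile 5: (2,1)->(1,1) = 1
Sum: 1 + 2 + 0 + 2 + 2 + 2 + 2 + 1 = 12

Answer: 12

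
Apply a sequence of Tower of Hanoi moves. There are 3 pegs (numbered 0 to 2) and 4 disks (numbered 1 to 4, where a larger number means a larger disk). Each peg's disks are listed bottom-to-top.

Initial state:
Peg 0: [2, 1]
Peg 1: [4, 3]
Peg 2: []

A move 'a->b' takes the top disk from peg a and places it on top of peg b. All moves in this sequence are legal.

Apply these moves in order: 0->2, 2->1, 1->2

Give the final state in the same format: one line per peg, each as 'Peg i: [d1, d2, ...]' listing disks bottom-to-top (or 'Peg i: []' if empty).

After move 1 (0->2):
Peg 0: [2]
Peg 1: [4, 3]
Peg 2: [1]

After move 2 (2->1):
Peg 0: [2]
Peg 1: [4, 3, 1]
Peg 2: []

After move 3 (1->2):
Peg 0: [2]
Peg 1: [4, 3]
Peg 2: [1]

Answer: Peg 0: [2]
Peg 1: [4, 3]
Peg 2: [1]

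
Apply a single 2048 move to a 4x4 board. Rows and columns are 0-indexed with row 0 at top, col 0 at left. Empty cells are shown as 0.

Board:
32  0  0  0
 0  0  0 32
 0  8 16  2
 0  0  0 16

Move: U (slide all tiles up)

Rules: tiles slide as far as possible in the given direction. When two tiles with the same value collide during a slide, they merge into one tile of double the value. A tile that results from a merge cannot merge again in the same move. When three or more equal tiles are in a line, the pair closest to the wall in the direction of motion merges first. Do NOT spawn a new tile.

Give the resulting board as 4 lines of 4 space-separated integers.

Answer: 32  8 16 32
 0  0  0  2
 0  0  0 16
 0  0  0  0

Derivation:
Slide up:
col 0: [32, 0, 0, 0] -> [32, 0, 0, 0]
col 1: [0, 0, 8, 0] -> [8, 0, 0, 0]
col 2: [0, 0, 16, 0] -> [16, 0, 0, 0]
col 3: [0, 32, 2, 16] -> [32, 2, 16, 0]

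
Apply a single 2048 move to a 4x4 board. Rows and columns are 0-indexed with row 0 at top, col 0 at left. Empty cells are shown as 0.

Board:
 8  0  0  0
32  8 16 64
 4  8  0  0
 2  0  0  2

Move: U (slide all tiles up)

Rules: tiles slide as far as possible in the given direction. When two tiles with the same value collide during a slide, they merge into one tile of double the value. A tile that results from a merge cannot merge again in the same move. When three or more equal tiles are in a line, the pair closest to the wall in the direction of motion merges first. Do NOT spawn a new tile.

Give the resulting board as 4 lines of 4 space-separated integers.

Answer:  8 16 16 64
32  0  0  2
 4  0  0  0
 2  0  0  0

Derivation:
Slide up:
col 0: [8, 32, 4, 2] -> [8, 32, 4, 2]
col 1: [0, 8, 8, 0] -> [16, 0, 0, 0]
col 2: [0, 16, 0, 0] -> [16, 0, 0, 0]
col 3: [0, 64, 0, 2] -> [64, 2, 0, 0]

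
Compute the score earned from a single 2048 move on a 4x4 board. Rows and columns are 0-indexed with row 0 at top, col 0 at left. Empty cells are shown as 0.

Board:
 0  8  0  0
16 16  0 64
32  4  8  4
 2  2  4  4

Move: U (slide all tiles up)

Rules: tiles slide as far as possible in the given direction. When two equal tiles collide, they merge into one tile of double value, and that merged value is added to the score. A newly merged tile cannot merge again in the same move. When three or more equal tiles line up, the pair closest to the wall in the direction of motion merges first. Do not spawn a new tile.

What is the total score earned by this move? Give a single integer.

Answer: 8

Derivation:
Slide up:
col 0: [0, 16, 32, 2] -> [16, 32, 2, 0]  score +0 (running 0)
col 1: [8, 16, 4, 2] -> [8, 16, 4, 2]  score +0 (running 0)
col 2: [0, 0, 8, 4] -> [8, 4, 0, 0]  score +0 (running 0)
col 3: [0, 64, 4, 4] -> [64, 8, 0, 0]  score +8 (running 8)
Board after move:
16  8  8 64
32 16  4  8
 2  4  0  0
 0  2  0  0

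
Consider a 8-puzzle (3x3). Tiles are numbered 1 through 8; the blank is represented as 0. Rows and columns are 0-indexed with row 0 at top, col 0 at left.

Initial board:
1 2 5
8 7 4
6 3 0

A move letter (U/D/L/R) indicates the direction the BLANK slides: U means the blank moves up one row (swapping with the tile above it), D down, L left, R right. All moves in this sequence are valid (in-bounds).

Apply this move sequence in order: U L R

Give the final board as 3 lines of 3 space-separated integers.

After move 1 (U):
1 2 5
8 7 0
6 3 4

After move 2 (L):
1 2 5
8 0 7
6 3 4

After move 3 (R):
1 2 5
8 7 0
6 3 4

Answer: 1 2 5
8 7 0
6 3 4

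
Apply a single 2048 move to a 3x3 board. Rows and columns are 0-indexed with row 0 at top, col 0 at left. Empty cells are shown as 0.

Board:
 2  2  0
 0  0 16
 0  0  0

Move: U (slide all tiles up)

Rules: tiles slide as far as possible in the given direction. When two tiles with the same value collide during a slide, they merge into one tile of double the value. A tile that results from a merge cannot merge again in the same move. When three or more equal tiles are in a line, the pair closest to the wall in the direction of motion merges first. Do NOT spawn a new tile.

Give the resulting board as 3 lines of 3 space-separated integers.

Slide up:
col 0: [2, 0, 0] -> [2, 0, 0]
col 1: [2, 0, 0] -> [2, 0, 0]
col 2: [0, 16, 0] -> [16, 0, 0]

Answer:  2  2 16
 0  0  0
 0  0  0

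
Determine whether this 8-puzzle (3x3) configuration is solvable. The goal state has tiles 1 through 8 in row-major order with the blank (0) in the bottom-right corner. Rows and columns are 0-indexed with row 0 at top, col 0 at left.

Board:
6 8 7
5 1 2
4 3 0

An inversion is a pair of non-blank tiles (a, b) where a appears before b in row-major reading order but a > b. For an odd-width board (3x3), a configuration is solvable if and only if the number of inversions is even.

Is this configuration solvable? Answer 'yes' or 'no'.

Answer: no

Derivation:
Inversions (pairs i<j in row-major order where tile[i] > tile[j] > 0): 21
21 is odd, so the puzzle is not solvable.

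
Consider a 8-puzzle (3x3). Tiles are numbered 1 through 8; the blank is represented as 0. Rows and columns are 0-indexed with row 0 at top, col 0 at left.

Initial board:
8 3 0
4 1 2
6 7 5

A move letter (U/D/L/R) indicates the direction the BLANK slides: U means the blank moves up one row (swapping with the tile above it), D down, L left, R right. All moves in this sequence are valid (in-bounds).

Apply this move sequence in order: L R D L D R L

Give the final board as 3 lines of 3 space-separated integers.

Answer: 8 3 2
4 7 1
6 0 5

Derivation:
After move 1 (L):
8 0 3
4 1 2
6 7 5

After move 2 (R):
8 3 0
4 1 2
6 7 5

After move 3 (D):
8 3 2
4 1 0
6 7 5

After move 4 (L):
8 3 2
4 0 1
6 7 5

After move 5 (D):
8 3 2
4 7 1
6 0 5

After move 6 (R):
8 3 2
4 7 1
6 5 0

After move 7 (L):
8 3 2
4 7 1
6 0 5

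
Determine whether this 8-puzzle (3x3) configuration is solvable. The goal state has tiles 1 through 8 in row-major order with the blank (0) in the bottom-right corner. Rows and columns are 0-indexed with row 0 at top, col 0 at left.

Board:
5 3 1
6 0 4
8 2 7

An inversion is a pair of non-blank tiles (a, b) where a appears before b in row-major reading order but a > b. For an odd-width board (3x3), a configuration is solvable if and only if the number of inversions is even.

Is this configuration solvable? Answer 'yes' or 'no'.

Answer: no

Derivation:
Inversions (pairs i<j in row-major order where tile[i] > tile[j] > 0): 11
11 is odd, so the puzzle is not solvable.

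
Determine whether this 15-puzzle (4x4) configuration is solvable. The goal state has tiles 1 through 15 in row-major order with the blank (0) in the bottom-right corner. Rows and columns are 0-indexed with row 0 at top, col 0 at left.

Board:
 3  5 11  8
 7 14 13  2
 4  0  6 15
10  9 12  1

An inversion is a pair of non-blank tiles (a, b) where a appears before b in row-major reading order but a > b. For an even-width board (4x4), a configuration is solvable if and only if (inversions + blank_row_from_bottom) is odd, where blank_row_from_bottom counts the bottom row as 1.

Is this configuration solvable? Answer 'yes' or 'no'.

Inversions: 48
Blank is in row 2 (0-indexed from top), which is row 2 counting from the bottom (bottom = 1).
48 + 2 = 50, which is even, so the puzzle is not solvable.

Answer: no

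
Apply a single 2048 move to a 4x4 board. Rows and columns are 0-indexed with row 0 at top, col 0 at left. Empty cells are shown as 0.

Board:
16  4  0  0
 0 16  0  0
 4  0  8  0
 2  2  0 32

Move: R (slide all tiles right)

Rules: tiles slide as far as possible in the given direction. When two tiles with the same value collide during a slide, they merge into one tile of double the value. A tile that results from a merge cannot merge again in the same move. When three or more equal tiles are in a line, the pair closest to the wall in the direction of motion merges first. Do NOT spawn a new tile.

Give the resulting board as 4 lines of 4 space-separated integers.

Slide right:
row 0: [16, 4, 0, 0] -> [0, 0, 16, 4]
row 1: [0, 16, 0, 0] -> [0, 0, 0, 16]
row 2: [4, 0, 8, 0] -> [0, 0, 4, 8]
row 3: [2, 2, 0, 32] -> [0, 0, 4, 32]

Answer:  0  0 16  4
 0  0  0 16
 0  0  4  8
 0  0  4 32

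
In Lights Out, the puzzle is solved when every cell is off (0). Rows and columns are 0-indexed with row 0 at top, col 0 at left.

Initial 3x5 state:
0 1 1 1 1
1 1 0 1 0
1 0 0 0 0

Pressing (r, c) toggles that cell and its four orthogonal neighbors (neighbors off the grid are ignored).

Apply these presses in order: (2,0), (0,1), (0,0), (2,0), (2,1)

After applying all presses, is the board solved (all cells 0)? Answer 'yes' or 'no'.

After press 1 at (2,0):
0 1 1 1 1
0 1 0 1 0
0 1 0 0 0

After press 2 at (0,1):
1 0 0 1 1
0 0 0 1 0
0 1 0 0 0

After press 3 at (0,0):
0 1 0 1 1
1 0 0 1 0
0 1 0 0 0

After press 4 at (2,0):
0 1 0 1 1
0 0 0 1 0
1 0 0 0 0

After press 5 at (2,1):
0 1 0 1 1
0 1 0 1 0
0 1 1 0 0

Lights still on: 7

Answer: no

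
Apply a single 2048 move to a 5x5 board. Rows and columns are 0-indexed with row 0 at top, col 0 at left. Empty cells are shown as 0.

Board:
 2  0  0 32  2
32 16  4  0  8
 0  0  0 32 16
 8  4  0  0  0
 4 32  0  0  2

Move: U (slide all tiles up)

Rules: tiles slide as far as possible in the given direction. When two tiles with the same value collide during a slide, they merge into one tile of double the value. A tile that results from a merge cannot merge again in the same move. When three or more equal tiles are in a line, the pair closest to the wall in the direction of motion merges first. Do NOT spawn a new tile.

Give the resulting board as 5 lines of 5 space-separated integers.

Answer:  2 16  4 64  2
32  4  0  0  8
 8 32  0  0 16
 4  0  0  0  2
 0  0  0  0  0

Derivation:
Slide up:
col 0: [2, 32, 0, 8, 4] -> [2, 32, 8, 4, 0]
col 1: [0, 16, 0, 4, 32] -> [16, 4, 32, 0, 0]
col 2: [0, 4, 0, 0, 0] -> [4, 0, 0, 0, 0]
col 3: [32, 0, 32, 0, 0] -> [64, 0, 0, 0, 0]
col 4: [2, 8, 16, 0, 2] -> [2, 8, 16, 2, 0]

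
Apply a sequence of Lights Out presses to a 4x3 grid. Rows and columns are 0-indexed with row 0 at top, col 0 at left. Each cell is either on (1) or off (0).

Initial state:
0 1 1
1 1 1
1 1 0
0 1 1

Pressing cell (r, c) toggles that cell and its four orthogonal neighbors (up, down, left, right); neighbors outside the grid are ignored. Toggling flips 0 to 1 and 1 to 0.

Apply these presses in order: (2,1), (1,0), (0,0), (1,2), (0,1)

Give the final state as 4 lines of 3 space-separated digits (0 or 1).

After press 1 at (2,1):
0 1 1
1 0 1
0 0 1
0 0 1

After press 2 at (1,0):
1 1 1
0 1 1
1 0 1
0 0 1

After press 3 at (0,0):
0 0 1
1 1 1
1 0 1
0 0 1

After press 4 at (1,2):
0 0 0
1 0 0
1 0 0
0 0 1

After press 5 at (0,1):
1 1 1
1 1 0
1 0 0
0 0 1

Answer: 1 1 1
1 1 0
1 0 0
0 0 1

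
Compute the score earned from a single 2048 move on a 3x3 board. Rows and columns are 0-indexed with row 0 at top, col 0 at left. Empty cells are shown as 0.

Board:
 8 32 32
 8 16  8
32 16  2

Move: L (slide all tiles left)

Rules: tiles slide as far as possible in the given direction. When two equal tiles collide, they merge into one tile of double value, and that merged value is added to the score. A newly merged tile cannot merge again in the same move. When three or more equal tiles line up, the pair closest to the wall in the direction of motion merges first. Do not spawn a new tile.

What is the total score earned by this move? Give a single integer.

Answer: 64

Derivation:
Slide left:
row 0: [8, 32, 32] -> [8, 64, 0]  score +64 (running 64)
row 1: [8, 16, 8] -> [8, 16, 8]  score +0 (running 64)
row 2: [32, 16, 2] -> [32, 16, 2]  score +0 (running 64)
Board after move:
 8 64  0
 8 16  8
32 16  2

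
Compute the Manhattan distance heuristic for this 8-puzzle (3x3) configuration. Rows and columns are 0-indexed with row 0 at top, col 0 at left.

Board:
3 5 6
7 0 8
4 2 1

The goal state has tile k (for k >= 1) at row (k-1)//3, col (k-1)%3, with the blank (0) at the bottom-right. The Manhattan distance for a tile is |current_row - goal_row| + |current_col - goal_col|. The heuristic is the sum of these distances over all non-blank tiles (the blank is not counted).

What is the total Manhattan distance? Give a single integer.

Answer: 14

Derivation:
Tile 3: (0,0)->(0,2) = 2
Tile 5: (0,1)->(1,1) = 1
Tile 6: (0,2)->(1,2) = 1
Tile 7: (1,0)->(2,0) = 1
Tile 8: (1,2)->(2,1) = 2
Tile 4: (2,0)->(1,0) = 1
Tile 2: (2,1)->(0,1) = 2
Tile 1: (2,2)->(0,0) = 4
Sum: 2 + 1 + 1 + 1 + 2 + 1 + 2 + 4 = 14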